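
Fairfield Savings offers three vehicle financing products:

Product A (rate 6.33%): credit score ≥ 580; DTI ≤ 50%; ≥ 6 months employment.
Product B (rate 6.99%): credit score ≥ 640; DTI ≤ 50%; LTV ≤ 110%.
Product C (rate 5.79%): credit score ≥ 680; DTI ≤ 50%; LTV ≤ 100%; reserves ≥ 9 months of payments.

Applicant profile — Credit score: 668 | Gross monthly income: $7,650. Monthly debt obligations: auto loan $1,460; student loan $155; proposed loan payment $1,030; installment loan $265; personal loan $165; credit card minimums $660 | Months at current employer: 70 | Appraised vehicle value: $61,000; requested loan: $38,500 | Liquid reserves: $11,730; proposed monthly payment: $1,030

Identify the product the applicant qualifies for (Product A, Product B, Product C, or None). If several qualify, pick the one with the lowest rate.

Total debts = (1,460 + 155 + 1,030 + 265 + 165 + 660) = 3,735; DTI = 3,735/7,650 = 48.8%.
LTV = 38,500/61,000 = 63.1%.
Reserves = 11,730/1,030 = 11.4 months.
Product A: score 668 ≥ 580; DTI 48.8% ≤ 50%; employment 70 ≥ 6 mo → qualifies.
Product B: score 668 ≥ 640; DTI 48.8% ≤ 50%; LTV 63.1% ≤ 110% → qualifies.
Product C: score 668 < 680; DTI 48.8% ≤ 50%; LTV 63.1% ≤ 100%; reserves 11.4 ≥ 9 mo → does not qualify.
Qualifying: Product A, Product B. Lowest rate is 6.33% → Product A.

Product A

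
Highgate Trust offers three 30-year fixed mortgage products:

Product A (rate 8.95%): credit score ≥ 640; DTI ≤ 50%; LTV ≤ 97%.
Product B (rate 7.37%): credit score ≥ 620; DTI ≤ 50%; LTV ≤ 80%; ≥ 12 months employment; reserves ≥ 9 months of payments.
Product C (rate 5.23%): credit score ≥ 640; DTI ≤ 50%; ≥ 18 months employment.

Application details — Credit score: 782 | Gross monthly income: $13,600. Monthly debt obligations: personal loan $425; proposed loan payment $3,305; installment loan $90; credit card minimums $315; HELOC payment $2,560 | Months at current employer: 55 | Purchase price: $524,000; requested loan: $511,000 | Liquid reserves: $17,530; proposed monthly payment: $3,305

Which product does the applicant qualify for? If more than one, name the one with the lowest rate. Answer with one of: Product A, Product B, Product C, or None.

Total debts = (425 + 3,305 + 90 + 315 + 2,560) = 6,695; DTI = 6,695/13,600 = 49.2%.
LTV = 511,000/524,000 = 97.5%.
Reserves = 17,530/3,305 = 5.3 months.
Product A: score 782 ≥ 640; DTI 49.2% ≤ 50%; LTV 97.5% > 97% → does not qualify.
Product B: score 782 ≥ 620; DTI 49.2% ≤ 50%; LTV 97.5% > 80%; employment 55 ≥ 12 mo; reserves 5.3 < 9 mo → does not qualify.
Product C: score 782 ≥ 640; DTI 49.2% ≤ 50%; employment 55 ≥ 18 mo → qualifies.

Product C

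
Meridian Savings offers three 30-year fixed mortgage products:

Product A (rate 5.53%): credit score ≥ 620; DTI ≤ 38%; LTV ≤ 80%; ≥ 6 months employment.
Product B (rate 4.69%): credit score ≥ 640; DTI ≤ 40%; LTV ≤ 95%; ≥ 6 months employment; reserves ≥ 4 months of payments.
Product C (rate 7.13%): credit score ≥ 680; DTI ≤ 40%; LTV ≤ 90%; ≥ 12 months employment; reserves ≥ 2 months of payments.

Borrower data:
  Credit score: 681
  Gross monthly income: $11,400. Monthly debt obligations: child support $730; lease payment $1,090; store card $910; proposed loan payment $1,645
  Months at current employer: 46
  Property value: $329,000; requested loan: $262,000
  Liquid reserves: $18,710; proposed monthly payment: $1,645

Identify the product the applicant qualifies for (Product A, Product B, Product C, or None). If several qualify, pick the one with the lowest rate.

Total debts = (730 + 1,090 + 910 + 1,645) = 4,375; DTI = 4,375/11,400 = 38.4%.
LTV = 262,000/329,000 = 79.6%.
Reserves = 18,710/1,645 = 11.4 months.
Product A: score 681 ≥ 620; DTI 38.4% > 38%; LTV 79.6% ≤ 80%; employment 46 ≥ 6 mo → does not qualify.
Product B: score 681 ≥ 640; DTI 38.4% ≤ 40%; LTV 79.6% ≤ 95%; employment 46 ≥ 6 mo; reserves 11.4 ≥ 4 mo → qualifies.
Product C: score 681 ≥ 680; DTI 38.4% ≤ 40%; LTV 79.6% ≤ 90%; employment 46 ≥ 12 mo; reserves 11.4 ≥ 2 mo → qualifies.
Qualifying: Product B, Product C. Lowest rate is 4.69% → Product B.

Product B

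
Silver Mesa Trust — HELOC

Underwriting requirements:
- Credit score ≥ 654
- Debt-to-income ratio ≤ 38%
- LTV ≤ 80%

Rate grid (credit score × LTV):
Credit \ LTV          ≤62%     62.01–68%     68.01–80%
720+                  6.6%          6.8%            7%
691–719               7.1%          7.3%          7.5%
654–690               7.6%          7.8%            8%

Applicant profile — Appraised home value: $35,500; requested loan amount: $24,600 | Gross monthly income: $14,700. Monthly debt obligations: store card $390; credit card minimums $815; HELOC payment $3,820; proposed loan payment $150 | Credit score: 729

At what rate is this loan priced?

7%

Credit score 729 ≥ 654; Total monthly debts = (390 + 815 + 3,820 + 150) = 5,175. DTI: 5,175 ÷ 14,700 = 35.2%, within the 38% cap
LTV: 24,600 ÷ 35,500 = 69.3%, within 80% cap
Credit 729 → row 720+; LTV 69.3% → column 68.01–80%. Grid cell → 7%.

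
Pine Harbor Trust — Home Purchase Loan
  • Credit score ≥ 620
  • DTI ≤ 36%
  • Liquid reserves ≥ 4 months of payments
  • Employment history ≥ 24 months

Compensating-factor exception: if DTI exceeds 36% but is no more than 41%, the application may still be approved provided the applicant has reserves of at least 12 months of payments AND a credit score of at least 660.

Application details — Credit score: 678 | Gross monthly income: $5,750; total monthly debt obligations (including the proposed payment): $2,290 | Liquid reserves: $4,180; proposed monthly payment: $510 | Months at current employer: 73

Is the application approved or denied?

Denied

Credit score 678 ≥ 620 (meets base)
DTI = 2,290/5,750 = 39.8% > 36% — standard DTI limit exceeded.
Reserves = 4,180/510 = 8.2 months ≥ 4
Employment 73 ≥ 24 months
39.8% falls in the override range (36%–41%), so the compensating-factor test applies.
Reserves 8.2 < 12 months; credit score 678 ≥ 660.
Compensating-factor requirement not fully met.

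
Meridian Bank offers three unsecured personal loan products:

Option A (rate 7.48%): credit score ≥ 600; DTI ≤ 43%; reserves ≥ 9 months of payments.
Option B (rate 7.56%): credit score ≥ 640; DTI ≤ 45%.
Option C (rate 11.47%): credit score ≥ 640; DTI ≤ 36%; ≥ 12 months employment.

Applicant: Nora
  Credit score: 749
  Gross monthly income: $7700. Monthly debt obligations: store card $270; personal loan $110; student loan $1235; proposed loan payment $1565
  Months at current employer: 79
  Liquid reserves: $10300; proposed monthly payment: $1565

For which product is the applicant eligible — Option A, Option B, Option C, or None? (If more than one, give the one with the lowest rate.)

Total debts = (270 + 110 + 1,235 + 1,565) = 3,180; DTI = 3,180/7,700 = 41.3%.
Reserves = 10,300/1,565 = 6.6 months.
Option A: score 749 ≥ 600; DTI 41.3% ≤ 43%; reserves 6.6 < 9 mo → does not qualify.
Option B: score 749 ≥ 640; DTI 41.3% ≤ 45% → qualifies.
Option C: score 749 ≥ 640; DTI 41.3% > 36%; employment 79 ≥ 12 mo → does not qualify.

Option B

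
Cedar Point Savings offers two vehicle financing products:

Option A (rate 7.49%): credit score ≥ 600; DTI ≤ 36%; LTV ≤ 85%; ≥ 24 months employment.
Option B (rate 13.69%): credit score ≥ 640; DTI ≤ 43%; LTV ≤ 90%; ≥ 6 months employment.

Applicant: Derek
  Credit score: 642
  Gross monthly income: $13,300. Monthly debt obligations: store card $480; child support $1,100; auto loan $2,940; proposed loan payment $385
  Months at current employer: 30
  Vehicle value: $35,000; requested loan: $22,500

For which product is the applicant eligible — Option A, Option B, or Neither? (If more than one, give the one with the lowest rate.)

Option B

Total debts = (480 + 1,100 + 2,940 + 385) = 4,905; DTI = 4,905/13,300 = 36.9%.
LTV = 22,500/35,000 = 64.3%.
Option A: score 642 ≥ 600; DTI 36.9% > 36%; LTV 64.3% ≤ 85%; employment 30 ≥ 24 mo → does not qualify.
Option B: score 642 ≥ 640; DTI 36.9% ≤ 43%; LTV 64.3% ≤ 90%; employment 30 ≥ 6 mo → qualifies.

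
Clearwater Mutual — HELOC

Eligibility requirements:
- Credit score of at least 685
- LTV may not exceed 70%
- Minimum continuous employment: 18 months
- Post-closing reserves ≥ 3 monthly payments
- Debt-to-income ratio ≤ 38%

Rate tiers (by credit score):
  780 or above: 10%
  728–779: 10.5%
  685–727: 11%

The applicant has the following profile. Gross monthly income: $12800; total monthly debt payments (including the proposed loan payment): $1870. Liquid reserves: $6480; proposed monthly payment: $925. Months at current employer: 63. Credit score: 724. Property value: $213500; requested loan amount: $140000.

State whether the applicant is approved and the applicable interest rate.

Credit score 724 ≥ 685 (meets minimum)
Debt-to-income = 1,870/12,800 = 14.6% — meets 38% limit
Liquid reserves cover 6,480/925 = 7.0 months — ≥ 3 required
LTV = 140,000/213,500 = 65.6% ≤ 70%
Employment 63 ≥ 18 months
All requirements met. Score 724 falls in the 685–727 tier → 11%.

Approved at 11%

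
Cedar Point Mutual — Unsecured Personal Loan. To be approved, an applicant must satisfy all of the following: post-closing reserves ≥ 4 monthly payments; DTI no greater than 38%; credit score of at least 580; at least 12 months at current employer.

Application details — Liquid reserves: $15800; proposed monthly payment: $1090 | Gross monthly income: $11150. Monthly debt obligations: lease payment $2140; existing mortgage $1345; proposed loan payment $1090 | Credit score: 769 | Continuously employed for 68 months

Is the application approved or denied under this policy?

Denied

Reserves: 15,800 ÷ 1,090 = 14.5 months (meets 4-month minimum)
Total monthly debts = (2,140 + 1,345 + 1,090) = 4,575. DTI: 4,575 ÷ 11,150 = 41%, exceeds the 38% cap
Credit score 769 ≥ 580 (meets)
Employment 68 ≥ 12 months
Fails on DTI.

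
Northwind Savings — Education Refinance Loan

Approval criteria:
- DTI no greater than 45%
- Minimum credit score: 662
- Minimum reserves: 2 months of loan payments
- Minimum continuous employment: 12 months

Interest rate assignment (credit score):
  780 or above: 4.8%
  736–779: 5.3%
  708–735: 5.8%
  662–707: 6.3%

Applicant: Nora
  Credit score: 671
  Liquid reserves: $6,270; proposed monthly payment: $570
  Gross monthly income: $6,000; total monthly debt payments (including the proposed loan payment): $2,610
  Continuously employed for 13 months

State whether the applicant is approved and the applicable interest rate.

Credit score 671 ≥ 662 (meets minimum)
Employment 13 ≥ 12 months
DTI: 2,610 ÷ 6,000 = 43.5%, within the 45% cap
Reserves: 6,270 ÷ 570 = 11.0 months (meets 2-month minimum)
All requirements met. Score 671 falls in the 662–707 tier → 6.3%.

Approved at 6.3%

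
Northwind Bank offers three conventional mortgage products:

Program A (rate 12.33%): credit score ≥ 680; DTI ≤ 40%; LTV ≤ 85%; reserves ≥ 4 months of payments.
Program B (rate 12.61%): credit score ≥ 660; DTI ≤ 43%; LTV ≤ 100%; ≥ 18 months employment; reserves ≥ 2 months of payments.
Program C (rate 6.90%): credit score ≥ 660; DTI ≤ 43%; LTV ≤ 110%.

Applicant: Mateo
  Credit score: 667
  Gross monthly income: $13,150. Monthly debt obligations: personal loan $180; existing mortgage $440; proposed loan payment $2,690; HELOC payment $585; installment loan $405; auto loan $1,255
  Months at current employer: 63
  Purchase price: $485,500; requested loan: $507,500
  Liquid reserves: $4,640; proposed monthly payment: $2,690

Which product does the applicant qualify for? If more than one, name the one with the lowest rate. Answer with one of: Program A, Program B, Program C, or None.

Total debts = (180 + 440 + 2,690 + 585 + 405 + 1,255) = 5,555; DTI = 5,555/13,150 = 42.2%.
LTV = 507,500/485,500 = 104.5%.
Reserves = 4,640/2,690 = 1.7 months.
Program A: score 667 < 680; DTI 42.2% > 40%; LTV 104.5% > 85%; reserves 1.7 < 4 mo → does not qualify.
Program B: score 667 ≥ 660; DTI 42.2% ≤ 43%; LTV 104.5% > 100%; employment 63 ≥ 18 mo; reserves 1.7 < 2 mo → does not qualify.
Program C: score 667 ≥ 660; DTI 42.2% ≤ 43%; LTV 104.5% ≤ 110% → qualifies.

Program C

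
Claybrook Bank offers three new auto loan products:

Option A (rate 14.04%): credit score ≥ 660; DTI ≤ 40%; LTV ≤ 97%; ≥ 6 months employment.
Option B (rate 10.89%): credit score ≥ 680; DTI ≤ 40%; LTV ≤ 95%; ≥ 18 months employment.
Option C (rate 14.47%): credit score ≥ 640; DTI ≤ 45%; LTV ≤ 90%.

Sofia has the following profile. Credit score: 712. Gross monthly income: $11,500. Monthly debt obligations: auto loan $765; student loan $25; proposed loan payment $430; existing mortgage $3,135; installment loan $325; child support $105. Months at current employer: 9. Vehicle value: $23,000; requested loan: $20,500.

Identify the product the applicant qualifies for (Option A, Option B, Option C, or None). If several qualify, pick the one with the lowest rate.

Total debts = (765 + 25 + 430 + 3,135 + 325 + 105) = 4,785; DTI = 4,785/11,500 = 41.6%.
LTV = 20,500/23,000 = 89.1%.
Option A: score 712 ≥ 660; DTI 41.6% > 40%; LTV 89.1% ≤ 97%; employment 9 ≥ 6 mo → does not qualify.
Option B: score 712 ≥ 680; DTI 41.6% > 40%; LTV 89.1% ≤ 95%; employment 9 < 18 mo → does not qualify.
Option C: score 712 ≥ 640; DTI 41.6% ≤ 45%; LTV 89.1% ≤ 90% → qualifies.

Option C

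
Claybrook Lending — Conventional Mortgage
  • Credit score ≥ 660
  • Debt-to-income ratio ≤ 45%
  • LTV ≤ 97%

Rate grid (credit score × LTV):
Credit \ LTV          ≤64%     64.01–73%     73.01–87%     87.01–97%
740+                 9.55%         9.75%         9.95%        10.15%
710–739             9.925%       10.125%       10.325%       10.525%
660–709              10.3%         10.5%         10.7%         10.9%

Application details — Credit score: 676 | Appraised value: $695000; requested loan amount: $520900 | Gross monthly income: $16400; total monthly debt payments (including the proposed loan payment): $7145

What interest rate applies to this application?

10.7%

Credit score 676 ≥ 660; Debt-to-income = 7,145/16,400 = 43.6% — meets 45% limit
LTV = 520,900/695,000 = 74.9% ≤ 97%
Row: 676 falls in 660–709. Column: 74.9% falls in 73.01–87%. Rate = 10.7%.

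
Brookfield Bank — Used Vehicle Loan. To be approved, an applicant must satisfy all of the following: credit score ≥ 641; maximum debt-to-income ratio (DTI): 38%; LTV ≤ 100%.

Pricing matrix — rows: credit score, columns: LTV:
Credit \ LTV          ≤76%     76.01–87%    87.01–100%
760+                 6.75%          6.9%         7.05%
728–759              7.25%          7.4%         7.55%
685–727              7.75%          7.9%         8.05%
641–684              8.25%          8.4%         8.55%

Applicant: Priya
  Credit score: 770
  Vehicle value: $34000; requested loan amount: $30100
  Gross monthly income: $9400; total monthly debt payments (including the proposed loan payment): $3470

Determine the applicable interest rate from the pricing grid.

Credit score 770 ≥ 641; Debt-to-income = 3,470/9,400 = 36.9% — meets 38% limit
Loan-to-value = 30,100/34,000 = 88.5% — pass (100% max)
Score 770 is in the 760+ band; LTV 88.5% is in the 87.01–100% band → 7.05%.

7.05%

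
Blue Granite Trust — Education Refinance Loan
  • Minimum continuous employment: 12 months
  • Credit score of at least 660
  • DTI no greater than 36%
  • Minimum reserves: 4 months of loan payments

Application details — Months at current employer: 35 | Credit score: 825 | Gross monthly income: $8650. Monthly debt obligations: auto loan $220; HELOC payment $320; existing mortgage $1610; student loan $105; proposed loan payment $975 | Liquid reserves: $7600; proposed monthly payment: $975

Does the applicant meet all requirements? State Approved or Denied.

Denied

Employment 35 ≥ 12 months
Credit score 825 ≥ 660 (meets)
Total monthly debts = (220 + 320 + 1,610 + 105 + 975) = 3,230. DTI = 3,230/8,650 = 37.3% > 36%
Liquid reserves cover 7,600/975 = 7.8 months — ≥ 4 required
Fails on DTI.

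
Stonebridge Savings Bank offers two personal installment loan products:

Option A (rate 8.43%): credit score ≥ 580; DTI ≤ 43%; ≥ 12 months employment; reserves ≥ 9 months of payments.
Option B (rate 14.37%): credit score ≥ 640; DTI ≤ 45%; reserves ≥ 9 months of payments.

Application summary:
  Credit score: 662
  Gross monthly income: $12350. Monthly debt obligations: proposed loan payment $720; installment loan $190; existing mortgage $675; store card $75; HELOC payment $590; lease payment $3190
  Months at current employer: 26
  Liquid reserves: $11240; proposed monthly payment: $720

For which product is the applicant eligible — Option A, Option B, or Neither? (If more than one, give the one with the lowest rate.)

Total debts = (720 + 190 + 675 + 75 + 590 + 3,190) = 5,440; DTI = 5,440/12,350 = 44%.
Reserves = 11,240/720 = 15.6 months.
Option A: score 662 ≥ 580; DTI 44% > 43%; employment 26 ≥ 12 mo; reserves 15.6 ≥ 9 mo → does not qualify.
Option B: score 662 ≥ 640; DTI 44% ≤ 45%; reserves 15.6 ≥ 9 mo → qualifies.

Option B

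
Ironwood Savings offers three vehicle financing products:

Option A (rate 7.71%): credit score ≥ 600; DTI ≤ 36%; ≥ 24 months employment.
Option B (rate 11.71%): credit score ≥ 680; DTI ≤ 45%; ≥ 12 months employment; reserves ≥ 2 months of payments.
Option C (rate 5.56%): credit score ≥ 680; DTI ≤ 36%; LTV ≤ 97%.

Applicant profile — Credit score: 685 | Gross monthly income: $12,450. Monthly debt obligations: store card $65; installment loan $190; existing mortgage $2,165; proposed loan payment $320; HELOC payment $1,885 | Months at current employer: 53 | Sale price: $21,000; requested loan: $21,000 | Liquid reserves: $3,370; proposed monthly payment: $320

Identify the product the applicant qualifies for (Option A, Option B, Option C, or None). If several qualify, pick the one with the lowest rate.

Total debts = (65 + 190 + 2,165 + 320 + 1,885) = 4,625; DTI = 4,625/12,450 = 37.1%.
LTV = 21,000/21,000 = 100%.
Reserves = 3,370/320 = 10.5 months.
Option A: score 685 ≥ 600; DTI 37.1% > 36%; employment 53 ≥ 24 mo → does not qualify.
Option B: score 685 ≥ 680; DTI 37.1% ≤ 45%; employment 53 ≥ 12 mo; reserves 10.5 ≥ 2 mo → qualifies.
Option C: score 685 ≥ 680; DTI 37.1% > 36%; LTV 100% > 97% → does not qualify.

Option B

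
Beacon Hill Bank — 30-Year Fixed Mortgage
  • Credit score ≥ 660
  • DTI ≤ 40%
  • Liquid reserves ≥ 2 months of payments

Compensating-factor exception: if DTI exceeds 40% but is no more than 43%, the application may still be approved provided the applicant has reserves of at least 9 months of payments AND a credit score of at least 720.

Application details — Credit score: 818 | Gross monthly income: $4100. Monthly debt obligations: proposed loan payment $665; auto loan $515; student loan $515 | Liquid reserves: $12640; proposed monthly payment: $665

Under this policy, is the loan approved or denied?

Credit score 818 ≥ 660 (meets base)
Total debts = (665 + 515 + 515) = 1,695. DTI: 1,695 ÷ 4,100 = 41.3%, over the 40% base limit.
Reserves = 12,640/665 = 19.0 months ≥ 2
DTI 41.3% is within the 40%–43% exception band; checking compensating factors.
Override check — reserves: 19.0 mo (ok); score: 818 (ok).
Both compensating conditions met → exception applies.

Approved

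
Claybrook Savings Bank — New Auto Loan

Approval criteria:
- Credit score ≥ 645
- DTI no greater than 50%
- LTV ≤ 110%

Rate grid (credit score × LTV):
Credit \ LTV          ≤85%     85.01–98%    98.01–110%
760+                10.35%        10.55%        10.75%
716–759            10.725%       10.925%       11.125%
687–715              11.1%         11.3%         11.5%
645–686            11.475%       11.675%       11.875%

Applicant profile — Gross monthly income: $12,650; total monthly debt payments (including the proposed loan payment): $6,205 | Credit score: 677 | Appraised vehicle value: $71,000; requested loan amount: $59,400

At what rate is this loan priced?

Credit score 677 ≥ 645; DTI = 6,205/12,650 = 49.1% ≤ 50%
LTV = 59,400/71,000 = 83.7% ≤ 110%
Row: 677 falls in 645–686. Column: 83.7% falls in ≤85%. Rate = 11.475%.

11.475%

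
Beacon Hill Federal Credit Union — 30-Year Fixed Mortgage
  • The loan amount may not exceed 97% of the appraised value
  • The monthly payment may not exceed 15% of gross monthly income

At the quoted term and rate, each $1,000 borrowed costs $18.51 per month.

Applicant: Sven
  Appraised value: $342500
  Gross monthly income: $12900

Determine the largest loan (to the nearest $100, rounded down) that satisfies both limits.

Payment cap: 15% × $12,900 = $1,935/month.
At $18.51 per $1,000, that supports 1,935/18.51 × 1,000 ≈ $104,538 → $104,500.
LTV cap: 97% × $342,500 = $332,225 → $332,200.
Binding constraint: payment-to-income.

$104,500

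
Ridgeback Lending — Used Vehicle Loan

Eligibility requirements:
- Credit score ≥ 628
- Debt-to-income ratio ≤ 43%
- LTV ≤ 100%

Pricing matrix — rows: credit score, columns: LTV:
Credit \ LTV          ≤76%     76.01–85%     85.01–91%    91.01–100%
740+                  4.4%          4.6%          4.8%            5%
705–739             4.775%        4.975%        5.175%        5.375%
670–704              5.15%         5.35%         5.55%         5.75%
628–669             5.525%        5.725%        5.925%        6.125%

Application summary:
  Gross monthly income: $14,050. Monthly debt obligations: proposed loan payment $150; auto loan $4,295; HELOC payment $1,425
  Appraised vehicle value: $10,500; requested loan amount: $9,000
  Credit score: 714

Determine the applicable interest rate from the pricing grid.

Credit score 714 ≥ 628; Total monthly debts = (150 + 4,295 + 1,425) = 5,870. DTI: 5,870 ÷ 14,050 = 41.8%, within the 43% cap
LTV: 9,000 ÷ 10,500 = 85.7%, within 100% cap
Score 714 is in the 705–739 band; LTV 85.7% is in the 85.01–91% band → 5.175%.

5.175%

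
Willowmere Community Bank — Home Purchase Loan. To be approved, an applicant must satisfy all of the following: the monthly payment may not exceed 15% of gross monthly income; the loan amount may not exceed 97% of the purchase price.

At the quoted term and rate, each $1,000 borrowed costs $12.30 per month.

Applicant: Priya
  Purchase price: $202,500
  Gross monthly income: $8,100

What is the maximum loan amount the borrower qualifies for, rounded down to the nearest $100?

$98,700

Payment cap: 15% × $8,100 = $1,215/month.
At $12.30 per $1,000, that supports 1,215/12.30 × 1,000 ≈ $98,780 → $98,700.
LTV cap: 97% × $202,500 = $196,425 → $196,400.
Binding constraint: payment-to-income.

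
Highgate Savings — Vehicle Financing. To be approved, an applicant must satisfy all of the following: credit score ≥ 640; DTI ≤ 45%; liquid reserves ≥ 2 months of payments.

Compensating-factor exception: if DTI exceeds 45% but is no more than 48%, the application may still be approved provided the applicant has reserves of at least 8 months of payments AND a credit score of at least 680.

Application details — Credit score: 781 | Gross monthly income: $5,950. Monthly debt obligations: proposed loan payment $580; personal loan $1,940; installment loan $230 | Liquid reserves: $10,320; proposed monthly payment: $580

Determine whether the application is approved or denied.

Approved

Credit score 781 ≥ 640 (meets base)
Total debts = (580 + 1,940 + 230) = 2,750. DTI = 2,750/5,950 = 46.2% > 45% — standard DTI limit exceeded.
Reserves = 10,320/580 = 17.8 months ≥ 2
DTI 46.2% is within the 45%–48% exception band; checking compensating factors.
Override check — reserves: 17.8 mo (ok); score: 781 (ok).
Both override conditions satisfied; DTI exception granted.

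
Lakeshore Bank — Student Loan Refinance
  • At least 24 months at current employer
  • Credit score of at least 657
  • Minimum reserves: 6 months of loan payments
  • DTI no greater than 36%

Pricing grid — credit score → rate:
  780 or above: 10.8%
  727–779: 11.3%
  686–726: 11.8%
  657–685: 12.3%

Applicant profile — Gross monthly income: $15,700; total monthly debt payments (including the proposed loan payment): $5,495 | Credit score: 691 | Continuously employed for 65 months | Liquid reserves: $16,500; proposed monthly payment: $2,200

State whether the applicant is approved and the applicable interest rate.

Credit score 691 ≥ 657 (meets minimum)
DTI = 5,495/15,700 = 35% ≤ 36%
Employment 65 ≥ 24 months
Reserves: 16,500 ÷ 2,200 = 7.5 months (meets 6-month minimum)
All requirements met. Score 691 falls in the 686–726 tier → 11.8%.

Approved at 11.8%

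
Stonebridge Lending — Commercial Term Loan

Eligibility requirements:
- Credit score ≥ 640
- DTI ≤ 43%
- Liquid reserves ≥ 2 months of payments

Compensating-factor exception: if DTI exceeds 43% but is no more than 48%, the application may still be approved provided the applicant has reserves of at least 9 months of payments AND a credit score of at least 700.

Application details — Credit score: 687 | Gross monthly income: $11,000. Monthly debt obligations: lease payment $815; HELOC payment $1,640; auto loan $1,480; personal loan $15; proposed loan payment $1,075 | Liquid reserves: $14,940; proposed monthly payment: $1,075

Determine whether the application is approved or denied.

Denied

Credit score 687 ≥ 640 (meets base)
Total debts = (815 + 1,640 + 1,480 + 15 + 1,075) = 5,025. DTI = 5,025/11,000 = 45.7% > 43% — standard DTI limit exceeded.
Liquid reserves cover 14,940/1,075 = 13.9 months — ≥ 2 required
45.7% falls in the override range (43%–48%), so the compensating-factor test applies.
Reserves 13.9 ≥ 9 months; credit score 687 < 700.
Compensating-factor requirement not fully met.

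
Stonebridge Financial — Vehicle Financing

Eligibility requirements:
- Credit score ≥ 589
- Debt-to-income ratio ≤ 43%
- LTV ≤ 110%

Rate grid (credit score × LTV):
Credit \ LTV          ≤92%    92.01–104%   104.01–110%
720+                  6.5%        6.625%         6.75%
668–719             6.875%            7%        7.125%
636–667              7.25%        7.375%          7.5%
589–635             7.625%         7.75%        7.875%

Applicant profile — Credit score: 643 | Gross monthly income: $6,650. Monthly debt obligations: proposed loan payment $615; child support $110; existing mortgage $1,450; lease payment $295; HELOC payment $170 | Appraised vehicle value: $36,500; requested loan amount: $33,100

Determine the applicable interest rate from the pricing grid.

Credit score 643 ≥ 589; Total monthly debts = (615 + 110 + 1,450 + 295 + 170) = 2,640. DTI: 2,640 ÷ 6,650 = 39.7%, within the 43% cap
Loan-to-value = 33,100/36,500 = 90.7% — pass (110% max)
Row: 643 falls in 636–667. Column: 90.7% falls in ≤92%. Rate = 7.25%.

7.25%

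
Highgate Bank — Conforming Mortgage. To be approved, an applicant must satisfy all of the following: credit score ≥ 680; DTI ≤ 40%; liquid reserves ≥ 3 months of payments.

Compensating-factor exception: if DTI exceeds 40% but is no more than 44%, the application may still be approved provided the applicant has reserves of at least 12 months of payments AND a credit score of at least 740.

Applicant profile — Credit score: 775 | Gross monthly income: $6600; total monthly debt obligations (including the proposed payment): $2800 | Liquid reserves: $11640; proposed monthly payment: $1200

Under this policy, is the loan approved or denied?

Credit score 775 ≥ 680 (meets base)
DTI: 2,800 ÷ 6,600 = 42.4%, over the 40% base limit.
Liquid reserves cover 11,640/1,200 = 9.7 months — ≥ 3 required
DTI 42.4% is within the 40%–44% exception band; checking compensating factors.
Override check — reserves: 9.7 mo (short of 12); score: 775 (ok).
Compensating-factor requirement not fully met.

Denied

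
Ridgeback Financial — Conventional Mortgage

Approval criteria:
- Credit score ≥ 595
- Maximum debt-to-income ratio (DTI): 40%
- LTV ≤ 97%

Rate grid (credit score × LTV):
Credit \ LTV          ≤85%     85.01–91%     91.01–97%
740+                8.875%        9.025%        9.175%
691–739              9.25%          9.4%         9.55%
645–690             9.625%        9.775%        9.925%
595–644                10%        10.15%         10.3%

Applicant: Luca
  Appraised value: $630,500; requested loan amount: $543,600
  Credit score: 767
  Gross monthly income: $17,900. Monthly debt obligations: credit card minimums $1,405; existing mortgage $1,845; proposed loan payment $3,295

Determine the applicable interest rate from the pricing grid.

9.025%

Credit score 767 ≥ 595; Total monthly debts = (1,405 + 1,845 + 3,295) = 6,545. Debt-to-income = 6,545/17,900 = 36.6% — meets 40% limit
LTV: 543,600 ÷ 630,500 = 86.2%, within 97% cap
Score 767 is in the 740+ band; LTV 86.2% is in the 85.01–91% band → 9.025%.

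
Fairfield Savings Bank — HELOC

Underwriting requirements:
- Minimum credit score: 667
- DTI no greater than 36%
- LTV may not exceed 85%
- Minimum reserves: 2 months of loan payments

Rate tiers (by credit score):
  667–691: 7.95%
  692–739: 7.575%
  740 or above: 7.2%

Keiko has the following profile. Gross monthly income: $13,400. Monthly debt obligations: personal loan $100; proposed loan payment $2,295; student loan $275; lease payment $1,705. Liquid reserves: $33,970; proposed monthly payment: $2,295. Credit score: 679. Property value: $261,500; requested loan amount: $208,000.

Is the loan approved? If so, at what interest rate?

Approved at 7.95%

Credit score 679 ≥ 667 (meets minimum)
Total monthly debts = (100 + 2,295 + 275 + 1,705) = 4,375. DTI = 4,375/13,400 = 32.6% ≤ 36%
Liquid reserves cover 33,970/2,295 = 14.8 months — ≥ 2 required
LTV: 208,000 ÷ 261,500 = 79.5%, within 85% cap
All requirements met. Score 679 falls in the 667–691 tier → 7.95%.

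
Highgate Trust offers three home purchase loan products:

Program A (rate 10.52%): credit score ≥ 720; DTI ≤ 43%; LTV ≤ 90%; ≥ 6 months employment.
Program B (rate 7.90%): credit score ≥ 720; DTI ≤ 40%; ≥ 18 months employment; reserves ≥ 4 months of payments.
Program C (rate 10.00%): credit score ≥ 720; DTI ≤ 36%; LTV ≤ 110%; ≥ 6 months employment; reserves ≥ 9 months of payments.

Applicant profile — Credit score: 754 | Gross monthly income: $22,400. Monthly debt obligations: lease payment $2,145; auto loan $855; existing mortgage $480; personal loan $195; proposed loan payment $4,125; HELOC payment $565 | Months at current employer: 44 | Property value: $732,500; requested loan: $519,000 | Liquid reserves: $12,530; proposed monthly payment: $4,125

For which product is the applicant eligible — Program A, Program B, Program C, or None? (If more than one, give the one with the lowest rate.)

Program A

Total debts = (2,145 + 855 + 480 + 195 + 4,125 + 565) = 8,365; DTI = 8,365/22,400 = 37.3%.
LTV = 519,000/732,500 = 70.9%.
Reserves = 12,530/4,125 = 3.0 months.
Program A: score 754 ≥ 720; DTI 37.3% ≤ 43%; LTV 70.9% ≤ 90%; employment 44 ≥ 6 mo → qualifies.
Program B: score 754 ≥ 720; DTI 37.3% ≤ 40%; employment 44 ≥ 18 mo; reserves 3.0 < 4 mo → does not qualify.
Program C: score 754 ≥ 720; DTI 37.3% > 36%; LTV 70.9% ≤ 110%; employment 44 ≥ 6 mo; reserves 3.0 < 9 mo → does not qualify.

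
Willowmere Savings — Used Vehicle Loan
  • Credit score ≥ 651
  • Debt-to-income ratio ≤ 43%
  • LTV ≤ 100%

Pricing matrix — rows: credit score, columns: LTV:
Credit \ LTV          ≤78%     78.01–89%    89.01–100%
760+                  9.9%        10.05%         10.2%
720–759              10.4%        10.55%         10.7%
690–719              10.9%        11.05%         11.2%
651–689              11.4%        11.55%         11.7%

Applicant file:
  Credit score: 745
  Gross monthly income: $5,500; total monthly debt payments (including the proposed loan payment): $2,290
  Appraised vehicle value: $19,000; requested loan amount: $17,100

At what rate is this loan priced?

Credit score 745 ≥ 651; DTI = 2,290/5,500 = 41.6% ≤ 43%
Loan-to-value = 17,100/19,000 = 90% — pass (100% max)
Credit 745 → row 720–759; LTV 90% → column 89.01–100%. Grid cell → 10.7%.

10.7%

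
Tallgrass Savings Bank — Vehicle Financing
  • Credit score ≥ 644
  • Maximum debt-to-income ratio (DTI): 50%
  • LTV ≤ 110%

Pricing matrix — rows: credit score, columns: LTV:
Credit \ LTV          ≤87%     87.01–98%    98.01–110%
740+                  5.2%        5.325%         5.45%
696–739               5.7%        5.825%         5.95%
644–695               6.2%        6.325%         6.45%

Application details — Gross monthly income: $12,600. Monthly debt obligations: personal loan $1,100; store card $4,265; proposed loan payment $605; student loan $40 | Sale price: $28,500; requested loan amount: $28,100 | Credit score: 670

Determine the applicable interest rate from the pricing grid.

Credit score 670 ≥ 644; Total monthly debts = (1,100 + 4,265 + 605 + 40) = 6,010. Debt-to-income = 6,010/12,600 = 47.7% — meets 50% limit
Loan-to-value = 28,100/28,500 = 98.6% — pass (110% max)
Score 670 is in the 644–695 band; LTV 98.6% is in the 98.01–110% band → 6.45%.

6.45%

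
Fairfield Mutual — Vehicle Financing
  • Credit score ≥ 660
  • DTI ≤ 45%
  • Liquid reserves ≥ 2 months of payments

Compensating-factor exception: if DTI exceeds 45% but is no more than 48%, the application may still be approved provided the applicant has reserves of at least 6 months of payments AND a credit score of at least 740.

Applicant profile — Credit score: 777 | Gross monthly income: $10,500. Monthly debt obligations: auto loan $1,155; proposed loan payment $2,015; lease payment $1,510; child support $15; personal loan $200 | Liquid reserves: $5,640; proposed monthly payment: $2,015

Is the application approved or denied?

Denied

Credit score 777 ≥ 660 (meets base)
Total debts = (1,155 + 2,015 + 1,510 + 15 + 200) = 4,895. DTI: 4,895 ÷ 10,500 = 46.6%, over the 45% base limit.
Reserves: 5,640 ÷ 2,015 = 2.8 months (meets 2-month minimum)
46.6% falls in the override range (45%–48%), so the compensating-factor test applies.
Override check — reserves: 2.8 mo (short of 6); score: 777 (ok).
Override conditions not both satisfied; exception does not apply.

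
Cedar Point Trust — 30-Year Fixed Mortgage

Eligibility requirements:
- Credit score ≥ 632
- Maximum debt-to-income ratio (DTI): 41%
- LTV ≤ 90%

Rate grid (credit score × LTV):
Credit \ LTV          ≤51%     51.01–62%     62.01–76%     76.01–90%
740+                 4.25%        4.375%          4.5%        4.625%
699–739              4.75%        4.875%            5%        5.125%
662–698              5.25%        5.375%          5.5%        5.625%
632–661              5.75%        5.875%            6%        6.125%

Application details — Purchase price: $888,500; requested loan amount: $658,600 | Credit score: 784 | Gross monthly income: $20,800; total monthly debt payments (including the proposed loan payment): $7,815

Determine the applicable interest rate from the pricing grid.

4.5%

Credit score 784 ≥ 632; Debt-to-income = 7,815/20,800 = 37.6% — meets 41% limit
Loan-to-value = 658,600/888,500 = 74.1% — pass (90% max)
Score 784 is in the 740+ band; LTV 74.1% is in the 62.01–76% band → 4.5%.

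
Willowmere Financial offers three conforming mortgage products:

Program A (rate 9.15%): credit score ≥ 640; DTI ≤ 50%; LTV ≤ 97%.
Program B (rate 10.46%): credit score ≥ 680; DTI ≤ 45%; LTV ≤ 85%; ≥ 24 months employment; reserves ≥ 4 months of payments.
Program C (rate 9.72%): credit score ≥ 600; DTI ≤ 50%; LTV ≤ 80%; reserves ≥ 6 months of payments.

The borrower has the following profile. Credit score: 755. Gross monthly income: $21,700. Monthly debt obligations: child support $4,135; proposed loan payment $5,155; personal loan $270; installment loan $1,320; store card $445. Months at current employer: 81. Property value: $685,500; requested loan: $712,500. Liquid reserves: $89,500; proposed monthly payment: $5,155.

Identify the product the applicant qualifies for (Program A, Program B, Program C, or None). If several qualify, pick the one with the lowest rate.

Total debts = (4,135 + 5,155 + 270 + 1,320 + 445) = 11,325; DTI = 11,325/21,700 = 52.2%.
LTV = 712,500/685,500 = 103.9%.
Reserves = 89,500/5,155 = 17.4 months.
Program A: score 755 ≥ 640; DTI 52.2% > 50%; LTV 103.9% > 97% → does not qualify.
Program B: score 755 ≥ 680; DTI 52.2% > 45%; LTV 103.9% > 85%; employment 81 ≥ 24 mo; reserves 17.4 ≥ 4 mo → does not qualify.
Program C: score 755 ≥ 600; DTI 52.2% > 50%; LTV 103.9% > 80%; reserves 17.4 ≥ 6 mo → does not qualify.

None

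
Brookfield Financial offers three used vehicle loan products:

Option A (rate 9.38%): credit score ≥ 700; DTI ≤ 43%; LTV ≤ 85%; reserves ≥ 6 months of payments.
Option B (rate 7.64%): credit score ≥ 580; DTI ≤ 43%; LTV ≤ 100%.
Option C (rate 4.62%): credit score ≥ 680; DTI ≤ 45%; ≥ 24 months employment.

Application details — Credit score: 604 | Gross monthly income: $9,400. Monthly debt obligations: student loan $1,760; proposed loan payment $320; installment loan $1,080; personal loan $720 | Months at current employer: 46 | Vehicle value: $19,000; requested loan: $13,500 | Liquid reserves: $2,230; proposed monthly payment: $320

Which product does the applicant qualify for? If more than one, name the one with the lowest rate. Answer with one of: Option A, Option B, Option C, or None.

Total debts = (1,760 + 320 + 1,080 + 720) = 3,880; DTI = 3,880/9,400 = 41.3%.
LTV = 13,500/19,000 = 71.1%.
Reserves = 2,230/320 = 7.0 months.
Option A: score 604 < 700; DTI 41.3% ≤ 43%; LTV 71.1% ≤ 85%; reserves 7.0 ≥ 6 mo → does not qualify.
Option B: score 604 ≥ 580; DTI 41.3% ≤ 43%; LTV 71.1% ≤ 100% → qualifies.
Option C: score 604 < 680; DTI 41.3% ≤ 45%; employment 46 ≥ 24 mo → does not qualify.

Option B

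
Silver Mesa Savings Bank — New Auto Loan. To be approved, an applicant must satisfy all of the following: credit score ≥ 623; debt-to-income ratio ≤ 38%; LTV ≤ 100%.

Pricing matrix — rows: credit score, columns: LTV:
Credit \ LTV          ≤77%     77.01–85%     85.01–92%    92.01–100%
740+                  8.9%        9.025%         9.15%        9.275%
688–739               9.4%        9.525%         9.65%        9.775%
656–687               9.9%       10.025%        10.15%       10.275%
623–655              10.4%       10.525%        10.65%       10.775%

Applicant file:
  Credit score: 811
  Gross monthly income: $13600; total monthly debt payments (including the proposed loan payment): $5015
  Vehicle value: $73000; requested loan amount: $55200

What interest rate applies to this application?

8.9%

Credit score 811 ≥ 623; Debt-to-income = 5,015/13,600 = 36.9% — meets 38% limit
Loan-to-value = 55,200/73,000 = 75.6% — pass (100% max)
Row: 811 falls in 740+. Column: 75.6% falls in ≤77%. Rate = 8.9%.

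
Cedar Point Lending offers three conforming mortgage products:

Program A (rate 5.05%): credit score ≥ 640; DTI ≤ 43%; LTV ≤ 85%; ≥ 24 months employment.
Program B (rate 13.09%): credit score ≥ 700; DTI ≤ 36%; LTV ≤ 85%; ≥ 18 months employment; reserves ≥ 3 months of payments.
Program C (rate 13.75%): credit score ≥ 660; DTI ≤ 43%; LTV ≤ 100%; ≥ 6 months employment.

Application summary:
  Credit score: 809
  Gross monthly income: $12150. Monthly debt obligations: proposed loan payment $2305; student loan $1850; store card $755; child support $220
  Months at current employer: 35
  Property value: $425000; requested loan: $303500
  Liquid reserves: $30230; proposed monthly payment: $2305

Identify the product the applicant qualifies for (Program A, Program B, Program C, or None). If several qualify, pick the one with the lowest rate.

Program A

Total debts = (2,305 + 1,850 + 755 + 220) = 5,130; DTI = 5,130/12,150 = 42.2%.
LTV = 303,500/425,000 = 71.4%.
Reserves = 30,230/2,305 = 13.1 months.
Program A: score 809 ≥ 640; DTI 42.2% ≤ 43%; LTV 71.4% ≤ 85%; employment 35 ≥ 24 mo → qualifies.
Program B: score 809 ≥ 700; DTI 42.2% > 36%; LTV 71.4% ≤ 85%; employment 35 ≥ 18 mo; reserves 13.1 ≥ 3 mo → does not qualify.
Program C: score 809 ≥ 660; DTI 42.2% ≤ 43%; LTV 71.4% ≤ 100%; employment 35 ≥ 6 mo → qualifies.
Qualifying: Program A, Program C. Lowest rate is 5.05% → Program A.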